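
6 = 6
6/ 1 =6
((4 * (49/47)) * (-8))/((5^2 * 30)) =-784/17625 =-0.04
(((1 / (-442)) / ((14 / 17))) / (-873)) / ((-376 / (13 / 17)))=-1 / 156246048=-0.00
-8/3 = -2.67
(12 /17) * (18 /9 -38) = -432 /17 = -25.41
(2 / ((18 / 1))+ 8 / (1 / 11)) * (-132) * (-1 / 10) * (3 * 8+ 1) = 87230 / 3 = 29076.67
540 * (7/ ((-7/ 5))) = -2700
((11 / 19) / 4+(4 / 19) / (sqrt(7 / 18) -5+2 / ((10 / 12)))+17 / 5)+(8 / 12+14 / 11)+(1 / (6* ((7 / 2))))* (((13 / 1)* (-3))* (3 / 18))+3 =678547663 / 83888420 -300* sqrt(14) / 54473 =8.07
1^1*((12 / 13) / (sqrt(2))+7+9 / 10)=8.55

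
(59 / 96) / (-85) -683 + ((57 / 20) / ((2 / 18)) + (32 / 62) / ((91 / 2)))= -3026336323 / 4603872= -657.35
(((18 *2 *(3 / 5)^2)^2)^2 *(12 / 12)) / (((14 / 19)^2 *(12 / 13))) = 1077430728816 / 19140625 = 56290.26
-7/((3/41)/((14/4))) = -334.83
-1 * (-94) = 94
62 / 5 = 12.40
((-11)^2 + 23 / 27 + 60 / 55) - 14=32356 / 297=108.94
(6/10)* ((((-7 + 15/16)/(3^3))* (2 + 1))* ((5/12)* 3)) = -0.51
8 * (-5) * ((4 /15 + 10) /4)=-308 /3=-102.67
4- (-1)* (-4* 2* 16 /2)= -60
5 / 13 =0.38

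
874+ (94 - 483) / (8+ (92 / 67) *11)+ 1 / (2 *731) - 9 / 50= 563809853 / 657900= 856.98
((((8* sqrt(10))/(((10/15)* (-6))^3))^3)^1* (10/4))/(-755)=5* sqrt(10)/77312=0.00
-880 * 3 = -2640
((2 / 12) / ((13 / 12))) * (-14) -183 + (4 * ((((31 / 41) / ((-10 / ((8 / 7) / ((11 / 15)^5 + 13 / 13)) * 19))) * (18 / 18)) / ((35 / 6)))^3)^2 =-5441106898815829225760164232273589078856361205979680239821705171 / 29386950429832064784094335699568377890150313660567446247479089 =-185.15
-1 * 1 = -1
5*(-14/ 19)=-70/ 19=-3.68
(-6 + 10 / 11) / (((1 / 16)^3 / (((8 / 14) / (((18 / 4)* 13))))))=-262144 / 1287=-203.69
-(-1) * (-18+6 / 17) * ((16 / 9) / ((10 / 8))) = -25.10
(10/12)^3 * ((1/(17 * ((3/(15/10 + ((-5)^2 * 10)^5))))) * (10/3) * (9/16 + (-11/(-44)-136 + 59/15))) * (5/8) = -2261962890628474375/746496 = -3030107181590.36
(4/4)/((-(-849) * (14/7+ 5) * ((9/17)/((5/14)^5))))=53125/28766592288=0.00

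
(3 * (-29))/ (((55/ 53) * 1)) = -83.84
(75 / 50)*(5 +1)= 9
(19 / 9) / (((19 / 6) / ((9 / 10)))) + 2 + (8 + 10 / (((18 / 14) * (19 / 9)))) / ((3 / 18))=6907 / 95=72.71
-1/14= -0.07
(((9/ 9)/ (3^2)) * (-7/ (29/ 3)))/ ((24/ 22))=-77/ 1044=-0.07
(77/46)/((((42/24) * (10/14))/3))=462/115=4.02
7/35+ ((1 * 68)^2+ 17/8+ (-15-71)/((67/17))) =12340071/2680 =4604.50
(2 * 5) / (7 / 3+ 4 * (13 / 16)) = 120 / 67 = 1.79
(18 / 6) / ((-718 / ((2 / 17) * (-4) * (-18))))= -216 / 6103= -0.04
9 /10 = 0.90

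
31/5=6.20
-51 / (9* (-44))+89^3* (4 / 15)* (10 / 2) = 41358187 / 44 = 939958.80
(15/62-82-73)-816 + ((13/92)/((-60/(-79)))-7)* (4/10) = -416456303/427800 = -973.48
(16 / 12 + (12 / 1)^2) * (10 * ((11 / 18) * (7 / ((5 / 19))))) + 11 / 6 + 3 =1275997 / 54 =23629.57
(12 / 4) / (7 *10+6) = 3 / 76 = 0.04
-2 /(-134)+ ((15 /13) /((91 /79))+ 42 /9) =1351388 /237783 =5.68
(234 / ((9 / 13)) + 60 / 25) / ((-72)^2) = 851 / 12960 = 0.07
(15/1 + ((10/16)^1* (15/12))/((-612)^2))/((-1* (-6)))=179781145/71912448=2.50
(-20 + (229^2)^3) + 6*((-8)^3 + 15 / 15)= 144215816799035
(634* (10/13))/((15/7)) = 8876/39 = 227.59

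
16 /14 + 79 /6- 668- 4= -657.69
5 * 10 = 50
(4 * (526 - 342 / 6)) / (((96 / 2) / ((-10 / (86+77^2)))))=-469 / 7218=-0.06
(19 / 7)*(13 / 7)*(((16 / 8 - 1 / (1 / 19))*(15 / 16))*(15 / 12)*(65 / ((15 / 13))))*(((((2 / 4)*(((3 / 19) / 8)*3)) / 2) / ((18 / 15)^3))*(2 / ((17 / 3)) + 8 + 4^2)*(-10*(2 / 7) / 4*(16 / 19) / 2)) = 2368640625 / 6673408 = 354.94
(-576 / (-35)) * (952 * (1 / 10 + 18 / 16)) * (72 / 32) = 1079568 / 25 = 43182.72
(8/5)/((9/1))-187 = -8407/45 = -186.82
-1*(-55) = 55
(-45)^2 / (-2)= -2025 / 2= -1012.50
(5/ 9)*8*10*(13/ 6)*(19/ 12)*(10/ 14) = 61750/ 567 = 108.91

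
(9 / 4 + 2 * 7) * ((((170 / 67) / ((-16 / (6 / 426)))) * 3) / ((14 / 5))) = -82875 / 2131136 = -0.04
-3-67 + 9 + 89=28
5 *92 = 460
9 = 9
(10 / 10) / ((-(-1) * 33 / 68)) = 68 / 33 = 2.06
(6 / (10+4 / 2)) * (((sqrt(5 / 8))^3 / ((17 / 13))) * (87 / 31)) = 5655 * sqrt(10) / 33728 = 0.53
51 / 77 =0.66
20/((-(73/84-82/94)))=78960/13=6073.85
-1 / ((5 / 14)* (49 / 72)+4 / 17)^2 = -5992704 / 1371241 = -4.37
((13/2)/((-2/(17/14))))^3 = -10793861/175616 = -61.46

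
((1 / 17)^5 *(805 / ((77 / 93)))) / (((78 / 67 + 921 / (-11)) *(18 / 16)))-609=-157847099100251 / 259190635779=-609.00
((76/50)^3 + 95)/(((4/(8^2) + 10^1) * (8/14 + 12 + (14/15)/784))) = 591070848/759071875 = 0.78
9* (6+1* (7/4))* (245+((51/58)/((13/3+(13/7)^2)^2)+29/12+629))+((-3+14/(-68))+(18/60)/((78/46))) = 1577609360865217/25808273920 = 61128.05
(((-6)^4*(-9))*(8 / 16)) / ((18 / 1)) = -324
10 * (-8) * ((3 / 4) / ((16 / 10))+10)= -837.50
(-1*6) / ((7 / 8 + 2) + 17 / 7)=-1.13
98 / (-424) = -49 / 212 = -0.23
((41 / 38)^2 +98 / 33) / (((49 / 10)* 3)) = 984925 / 3502422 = 0.28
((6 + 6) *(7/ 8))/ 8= 21/ 16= 1.31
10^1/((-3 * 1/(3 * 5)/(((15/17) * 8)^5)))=-1244160000000/1419857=-876257.26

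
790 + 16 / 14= 5538 / 7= 791.14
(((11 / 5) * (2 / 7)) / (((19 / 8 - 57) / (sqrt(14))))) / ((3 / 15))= -176 * sqrt(14) / 3059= -0.22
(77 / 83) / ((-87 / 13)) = -1001 / 7221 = -0.14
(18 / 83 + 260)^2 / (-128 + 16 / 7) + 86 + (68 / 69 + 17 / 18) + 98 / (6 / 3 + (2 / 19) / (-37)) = -4913992494491 / 12235277340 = -401.62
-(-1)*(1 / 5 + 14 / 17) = 87 / 85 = 1.02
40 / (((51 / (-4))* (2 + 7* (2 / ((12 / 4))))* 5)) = -8 / 85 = -0.09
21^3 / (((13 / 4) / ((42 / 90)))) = 86436 / 65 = 1329.78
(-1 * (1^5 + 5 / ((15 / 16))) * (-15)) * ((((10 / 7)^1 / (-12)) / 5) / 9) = -95 / 378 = -0.25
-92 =-92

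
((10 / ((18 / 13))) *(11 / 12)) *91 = 602.45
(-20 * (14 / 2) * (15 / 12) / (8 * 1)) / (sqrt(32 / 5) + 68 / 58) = 431375 / 84528-147175 * sqrt(10) / 42264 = -5.91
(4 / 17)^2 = 16 / 289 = 0.06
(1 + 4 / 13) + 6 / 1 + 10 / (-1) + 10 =95 / 13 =7.31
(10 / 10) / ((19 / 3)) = 3 / 19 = 0.16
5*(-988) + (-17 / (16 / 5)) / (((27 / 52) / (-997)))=568165 / 108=5260.79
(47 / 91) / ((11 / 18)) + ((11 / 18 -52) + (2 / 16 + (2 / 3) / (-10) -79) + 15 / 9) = -46060759 / 360360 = -127.82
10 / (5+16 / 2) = 10 / 13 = 0.77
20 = 20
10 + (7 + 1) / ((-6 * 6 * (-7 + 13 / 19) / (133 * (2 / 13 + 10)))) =33647 / 585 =57.52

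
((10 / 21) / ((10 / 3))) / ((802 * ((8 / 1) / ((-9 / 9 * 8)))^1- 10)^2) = 1 / 4615408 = 0.00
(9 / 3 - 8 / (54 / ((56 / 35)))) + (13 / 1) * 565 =991948 / 135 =7347.76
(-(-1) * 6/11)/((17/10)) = 60/187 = 0.32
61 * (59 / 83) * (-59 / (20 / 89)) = -18898349 / 1660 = -11384.55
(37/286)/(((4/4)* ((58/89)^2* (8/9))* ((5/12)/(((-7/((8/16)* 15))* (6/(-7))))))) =7913079/12026300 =0.66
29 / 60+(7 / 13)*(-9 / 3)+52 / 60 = -69 / 260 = -0.27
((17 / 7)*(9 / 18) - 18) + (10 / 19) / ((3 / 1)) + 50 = 26645 / 798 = 33.39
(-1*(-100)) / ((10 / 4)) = 40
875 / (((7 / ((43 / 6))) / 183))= 163937.50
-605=-605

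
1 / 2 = 0.50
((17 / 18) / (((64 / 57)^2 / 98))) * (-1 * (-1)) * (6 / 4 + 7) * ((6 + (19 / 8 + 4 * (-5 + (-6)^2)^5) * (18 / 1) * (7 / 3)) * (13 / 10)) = 255712656775724967 / 65536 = 3901865490352.25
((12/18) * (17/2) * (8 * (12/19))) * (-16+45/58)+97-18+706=192359/551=349.11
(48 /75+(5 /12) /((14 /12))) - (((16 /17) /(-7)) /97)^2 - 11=-66639471707 /6662042450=-10.00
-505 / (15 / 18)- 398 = -1004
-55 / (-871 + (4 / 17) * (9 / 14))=595 / 9421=0.06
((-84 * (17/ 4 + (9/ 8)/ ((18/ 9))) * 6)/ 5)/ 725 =-4851/ 7250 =-0.67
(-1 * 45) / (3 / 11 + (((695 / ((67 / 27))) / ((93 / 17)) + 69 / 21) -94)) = 7196805 / 6276433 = 1.15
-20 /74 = -10 /37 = -0.27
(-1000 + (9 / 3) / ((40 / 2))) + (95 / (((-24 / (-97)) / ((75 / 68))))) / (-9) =-25628203 / 24480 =-1046.90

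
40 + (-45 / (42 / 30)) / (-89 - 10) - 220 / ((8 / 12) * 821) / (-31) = 79050765 / 1959727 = 40.34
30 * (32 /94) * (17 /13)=8160 /611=13.36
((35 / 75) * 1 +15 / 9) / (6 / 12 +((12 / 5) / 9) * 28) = 64 / 239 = 0.27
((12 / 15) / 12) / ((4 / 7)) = 7 / 60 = 0.12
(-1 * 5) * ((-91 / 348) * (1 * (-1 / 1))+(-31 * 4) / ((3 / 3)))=215305 / 348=618.69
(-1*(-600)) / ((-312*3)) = -0.64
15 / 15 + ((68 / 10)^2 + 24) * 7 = 12317 / 25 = 492.68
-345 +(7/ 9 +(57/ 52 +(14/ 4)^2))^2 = -7967795/ 54756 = -145.51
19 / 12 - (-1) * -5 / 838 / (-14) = 27871 / 17598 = 1.58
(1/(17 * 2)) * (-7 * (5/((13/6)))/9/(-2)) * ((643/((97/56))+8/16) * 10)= 98.12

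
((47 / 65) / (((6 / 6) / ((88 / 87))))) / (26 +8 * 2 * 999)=2068 / 45268275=0.00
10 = 10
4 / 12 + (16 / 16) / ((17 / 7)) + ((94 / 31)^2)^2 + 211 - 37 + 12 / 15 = 61249592524 / 235497855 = 260.09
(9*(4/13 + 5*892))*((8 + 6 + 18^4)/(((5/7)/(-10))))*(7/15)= -357959121408/13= -27535317031.38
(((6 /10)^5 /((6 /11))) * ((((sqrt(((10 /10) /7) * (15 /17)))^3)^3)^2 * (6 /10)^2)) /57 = 1315316475 /181847045398730037802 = 0.00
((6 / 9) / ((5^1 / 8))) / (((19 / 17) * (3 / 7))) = 1904 / 855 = 2.23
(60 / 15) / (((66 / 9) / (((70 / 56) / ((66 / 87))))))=435 / 484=0.90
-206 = -206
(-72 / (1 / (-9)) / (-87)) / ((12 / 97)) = -1746 / 29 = -60.21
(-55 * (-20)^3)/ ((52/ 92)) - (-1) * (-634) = 10111758/ 13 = 777827.54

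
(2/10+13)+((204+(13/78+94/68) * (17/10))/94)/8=303991/22560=13.47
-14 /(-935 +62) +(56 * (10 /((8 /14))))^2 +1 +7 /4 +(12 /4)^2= 3353757887 /3492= 960411.77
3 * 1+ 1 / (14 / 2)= 22 / 7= 3.14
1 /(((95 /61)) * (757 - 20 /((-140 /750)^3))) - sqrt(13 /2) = 41846 /249724315 - sqrt(26) /2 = -2.55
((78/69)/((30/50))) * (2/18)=130/621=0.21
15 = 15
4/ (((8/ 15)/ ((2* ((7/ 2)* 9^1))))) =945/ 2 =472.50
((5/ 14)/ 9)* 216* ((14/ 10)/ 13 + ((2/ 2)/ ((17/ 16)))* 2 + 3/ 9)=30808/ 1547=19.91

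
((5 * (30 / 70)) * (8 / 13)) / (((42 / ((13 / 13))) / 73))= 1460 / 637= 2.29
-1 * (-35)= 35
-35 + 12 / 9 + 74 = 121 / 3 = 40.33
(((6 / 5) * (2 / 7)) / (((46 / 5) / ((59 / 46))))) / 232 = 177 / 859096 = 0.00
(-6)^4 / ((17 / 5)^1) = 6480 / 17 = 381.18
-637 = -637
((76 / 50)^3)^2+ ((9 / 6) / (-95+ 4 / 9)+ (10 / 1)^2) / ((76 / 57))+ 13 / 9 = 1327839365604823 / 14958984375000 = 88.77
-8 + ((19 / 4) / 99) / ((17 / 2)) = -26909 / 3366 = -7.99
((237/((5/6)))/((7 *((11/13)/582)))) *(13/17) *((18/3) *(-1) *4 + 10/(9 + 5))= -22798007388/45815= -497610.11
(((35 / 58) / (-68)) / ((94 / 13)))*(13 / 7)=-845 / 370736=-0.00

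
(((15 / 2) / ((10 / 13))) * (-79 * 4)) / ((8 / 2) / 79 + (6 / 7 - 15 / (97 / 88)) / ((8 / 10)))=330535842 / 1704523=193.92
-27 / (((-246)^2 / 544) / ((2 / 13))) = -816 / 21853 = -0.04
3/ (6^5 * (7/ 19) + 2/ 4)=114/ 108883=0.00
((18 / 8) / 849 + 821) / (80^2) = 37175 / 289792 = 0.13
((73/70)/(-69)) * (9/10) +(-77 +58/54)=-75.94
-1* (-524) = 524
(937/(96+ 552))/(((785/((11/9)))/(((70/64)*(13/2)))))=937937/58599936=0.02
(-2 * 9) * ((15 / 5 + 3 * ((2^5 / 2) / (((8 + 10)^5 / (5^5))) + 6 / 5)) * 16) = -21035248 / 10935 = -1923.66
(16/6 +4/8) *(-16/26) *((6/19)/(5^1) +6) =-768/65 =-11.82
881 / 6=146.83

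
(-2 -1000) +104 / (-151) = -151406 / 151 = -1002.69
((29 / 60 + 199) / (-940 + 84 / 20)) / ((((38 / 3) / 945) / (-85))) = 961409925 / 711208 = 1351.80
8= 8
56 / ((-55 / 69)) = -3864 / 55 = -70.25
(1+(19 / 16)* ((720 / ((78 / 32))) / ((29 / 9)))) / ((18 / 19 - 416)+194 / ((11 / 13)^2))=-95217683 / 124889544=-0.76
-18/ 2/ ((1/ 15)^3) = -30375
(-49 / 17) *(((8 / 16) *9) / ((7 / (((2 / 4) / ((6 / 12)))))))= -63 / 34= -1.85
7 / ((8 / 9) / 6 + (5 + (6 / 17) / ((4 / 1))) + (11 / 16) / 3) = 51408 / 40139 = 1.28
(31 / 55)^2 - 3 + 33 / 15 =-1459 / 3025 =-0.48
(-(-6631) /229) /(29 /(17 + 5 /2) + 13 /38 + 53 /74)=181802127 /15981910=11.38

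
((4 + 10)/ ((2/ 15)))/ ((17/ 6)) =630/ 17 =37.06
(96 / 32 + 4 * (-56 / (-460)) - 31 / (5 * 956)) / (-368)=-382643 / 40457920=-0.01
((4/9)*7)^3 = 21952/729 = 30.11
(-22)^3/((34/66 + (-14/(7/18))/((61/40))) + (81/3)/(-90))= 214344240/470869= 455.21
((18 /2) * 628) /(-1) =-5652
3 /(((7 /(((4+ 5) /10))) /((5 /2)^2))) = 135 /56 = 2.41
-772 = -772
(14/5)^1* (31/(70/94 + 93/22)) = 448756/25705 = 17.46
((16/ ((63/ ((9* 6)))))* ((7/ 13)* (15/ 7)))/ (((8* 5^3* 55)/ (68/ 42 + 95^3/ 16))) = 54016257/ 3503500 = 15.42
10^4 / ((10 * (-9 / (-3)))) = 333.33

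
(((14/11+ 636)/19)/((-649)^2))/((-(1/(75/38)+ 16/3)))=-87625/6426263657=-0.00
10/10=1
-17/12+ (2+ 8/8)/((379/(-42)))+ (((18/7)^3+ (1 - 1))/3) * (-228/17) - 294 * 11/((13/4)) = -369863464801/344752044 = -1072.84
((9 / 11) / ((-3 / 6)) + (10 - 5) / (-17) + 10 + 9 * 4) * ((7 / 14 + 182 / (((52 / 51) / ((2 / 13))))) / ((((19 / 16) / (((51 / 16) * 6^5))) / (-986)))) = -25359992016.83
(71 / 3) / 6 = 71 / 18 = 3.94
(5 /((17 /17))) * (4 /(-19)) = -20 /19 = -1.05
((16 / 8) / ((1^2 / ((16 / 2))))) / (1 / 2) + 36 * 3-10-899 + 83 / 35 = -26832 / 35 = -766.63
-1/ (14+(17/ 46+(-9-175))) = 46/ 7803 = 0.01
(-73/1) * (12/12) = -73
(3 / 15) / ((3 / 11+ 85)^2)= 0.00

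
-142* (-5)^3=17750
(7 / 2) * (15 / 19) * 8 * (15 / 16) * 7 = 11025 / 76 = 145.07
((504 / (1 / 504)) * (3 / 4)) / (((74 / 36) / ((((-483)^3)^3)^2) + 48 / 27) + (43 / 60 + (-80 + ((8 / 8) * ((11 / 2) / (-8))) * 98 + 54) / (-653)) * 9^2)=91661375865631352711902380313029172920404134079081772128640 / 34357755222674343485977072681102822711593226204816159381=2667.85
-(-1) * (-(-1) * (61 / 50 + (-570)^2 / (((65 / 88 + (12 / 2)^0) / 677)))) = 107534681037 / 850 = 126511389.46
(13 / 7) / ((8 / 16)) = 26 / 7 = 3.71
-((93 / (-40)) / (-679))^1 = -93 / 27160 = -0.00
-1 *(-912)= 912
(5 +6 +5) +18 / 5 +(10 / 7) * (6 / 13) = 9218 / 455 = 20.26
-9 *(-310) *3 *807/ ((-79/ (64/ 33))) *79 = -13099810.91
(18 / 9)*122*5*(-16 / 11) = -19520 / 11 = -1774.55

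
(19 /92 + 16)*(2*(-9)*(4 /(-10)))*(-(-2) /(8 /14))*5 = 93933 /46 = 2042.02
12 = 12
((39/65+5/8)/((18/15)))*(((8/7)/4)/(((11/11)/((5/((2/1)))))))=35/48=0.73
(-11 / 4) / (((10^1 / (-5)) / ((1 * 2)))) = 11 / 4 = 2.75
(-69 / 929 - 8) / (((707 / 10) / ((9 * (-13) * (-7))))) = -8776170 / 93829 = -93.53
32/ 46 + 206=4754/ 23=206.70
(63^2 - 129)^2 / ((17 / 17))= 14745600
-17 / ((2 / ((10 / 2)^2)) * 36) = -5.90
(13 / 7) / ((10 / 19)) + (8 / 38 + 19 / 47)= 259001 / 62510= 4.14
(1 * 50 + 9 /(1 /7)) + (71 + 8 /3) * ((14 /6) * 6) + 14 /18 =10306 /9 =1145.11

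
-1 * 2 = -2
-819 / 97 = -8.44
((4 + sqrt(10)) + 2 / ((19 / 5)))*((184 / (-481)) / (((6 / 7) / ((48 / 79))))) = -886144 / 721981 - 10304*sqrt(10) / 37999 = -2.08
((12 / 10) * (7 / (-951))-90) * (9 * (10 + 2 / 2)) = -14123736 / 1585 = -8910.87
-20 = -20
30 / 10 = 3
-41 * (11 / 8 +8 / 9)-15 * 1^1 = -107.82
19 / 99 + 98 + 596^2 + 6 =35176699 / 99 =355320.19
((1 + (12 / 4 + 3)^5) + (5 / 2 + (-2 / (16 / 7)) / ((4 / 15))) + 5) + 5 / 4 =249039 / 32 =7782.47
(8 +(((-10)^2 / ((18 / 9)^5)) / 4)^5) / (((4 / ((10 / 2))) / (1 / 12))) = 0.86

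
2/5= 0.40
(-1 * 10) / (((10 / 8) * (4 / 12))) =-24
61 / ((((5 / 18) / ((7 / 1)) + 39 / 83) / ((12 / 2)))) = 3827628 / 5329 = 718.26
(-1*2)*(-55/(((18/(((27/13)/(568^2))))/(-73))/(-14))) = 84315/2097056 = 0.04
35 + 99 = 134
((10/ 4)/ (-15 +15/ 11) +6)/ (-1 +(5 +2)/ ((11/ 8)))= 3839/ 2700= 1.42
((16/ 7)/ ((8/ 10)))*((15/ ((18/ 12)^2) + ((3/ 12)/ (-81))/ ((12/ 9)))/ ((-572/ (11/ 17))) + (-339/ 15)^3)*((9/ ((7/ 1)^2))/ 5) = -551025409411/ 454818000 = -1211.53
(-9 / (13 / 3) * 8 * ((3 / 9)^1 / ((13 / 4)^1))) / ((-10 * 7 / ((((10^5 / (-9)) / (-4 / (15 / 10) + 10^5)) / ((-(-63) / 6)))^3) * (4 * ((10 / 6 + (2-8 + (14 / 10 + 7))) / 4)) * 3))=-250000000000000 / 105718934579068047107871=-0.00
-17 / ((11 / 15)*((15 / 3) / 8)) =-37.09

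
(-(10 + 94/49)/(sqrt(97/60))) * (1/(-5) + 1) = -4672 * sqrt(1455)/23765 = -7.50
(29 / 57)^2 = 841 / 3249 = 0.26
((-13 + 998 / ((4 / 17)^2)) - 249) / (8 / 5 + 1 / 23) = 16343225 / 1512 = 10809.01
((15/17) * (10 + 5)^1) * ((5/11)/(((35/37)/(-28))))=-33300/187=-178.07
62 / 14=31 / 7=4.43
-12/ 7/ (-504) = 1/ 294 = 0.00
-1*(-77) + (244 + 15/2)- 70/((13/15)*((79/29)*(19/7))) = 12393741/39026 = 317.58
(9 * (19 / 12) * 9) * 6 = 1539 / 2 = 769.50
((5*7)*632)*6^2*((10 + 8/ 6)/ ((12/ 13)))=9777040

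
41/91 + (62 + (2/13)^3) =960483/15379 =62.45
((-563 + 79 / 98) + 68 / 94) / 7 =-2586133 / 32242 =-80.21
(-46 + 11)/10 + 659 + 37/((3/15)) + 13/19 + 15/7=224325/266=843.33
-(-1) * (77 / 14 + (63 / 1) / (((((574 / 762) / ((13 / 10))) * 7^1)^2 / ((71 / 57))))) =11250652867 / 1095507700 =10.27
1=1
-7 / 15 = -0.47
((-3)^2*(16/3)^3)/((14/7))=2048/3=682.67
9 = 9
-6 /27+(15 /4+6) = 343 /36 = 9.53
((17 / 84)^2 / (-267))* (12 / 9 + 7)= -7225 / 5651856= -0.00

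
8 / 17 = 0.47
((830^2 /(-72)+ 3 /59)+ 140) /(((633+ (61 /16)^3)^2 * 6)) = -41995640766464 /12665918185840593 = -0.00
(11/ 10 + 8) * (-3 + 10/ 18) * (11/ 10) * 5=-11011/ 90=-122.34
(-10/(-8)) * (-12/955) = -0.02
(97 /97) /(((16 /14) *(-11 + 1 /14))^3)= -117649 /229220928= -0.00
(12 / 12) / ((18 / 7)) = 7 / 18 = 0.39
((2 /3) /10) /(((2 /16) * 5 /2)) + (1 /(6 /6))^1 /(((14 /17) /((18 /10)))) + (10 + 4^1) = 17219 /1050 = 16.40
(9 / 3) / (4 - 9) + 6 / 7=0.26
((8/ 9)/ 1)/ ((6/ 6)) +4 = 44/ 9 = 4.89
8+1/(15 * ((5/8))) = 608/75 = 8.11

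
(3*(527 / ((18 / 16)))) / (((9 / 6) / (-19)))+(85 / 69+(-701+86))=-3811834 / 207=-18414.66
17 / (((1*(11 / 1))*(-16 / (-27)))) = 459 / 176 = 2.61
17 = 17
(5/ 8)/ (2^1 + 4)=5/ 48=0.10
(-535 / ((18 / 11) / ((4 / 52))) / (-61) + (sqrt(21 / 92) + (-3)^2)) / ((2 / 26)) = 13 * sqrt(483) / 46 + 134351 / 1098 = 128.57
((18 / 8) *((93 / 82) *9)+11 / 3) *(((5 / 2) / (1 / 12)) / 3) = 131035 / 492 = 266.33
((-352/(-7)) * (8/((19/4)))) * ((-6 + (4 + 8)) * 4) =270336/133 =2032.60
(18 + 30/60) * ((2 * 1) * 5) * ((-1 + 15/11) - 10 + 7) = -5365/11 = -487.73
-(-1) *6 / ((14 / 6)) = 18 / 7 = 2.57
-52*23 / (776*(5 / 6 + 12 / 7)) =-6279 / 10379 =-0.60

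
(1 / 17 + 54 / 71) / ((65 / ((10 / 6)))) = 989 / 47073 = 0.02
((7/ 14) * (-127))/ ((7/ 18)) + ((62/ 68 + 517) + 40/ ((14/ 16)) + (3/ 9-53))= 248239/ 714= 347.67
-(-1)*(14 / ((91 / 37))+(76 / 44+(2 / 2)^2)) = 1204 / 143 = 8.42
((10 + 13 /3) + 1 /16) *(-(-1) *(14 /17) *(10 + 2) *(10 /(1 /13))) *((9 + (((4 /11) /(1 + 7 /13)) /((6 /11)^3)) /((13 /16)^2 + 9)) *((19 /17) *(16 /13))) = 4492264223888 /19296819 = 232798.17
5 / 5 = 1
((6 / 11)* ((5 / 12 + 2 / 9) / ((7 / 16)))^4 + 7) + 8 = 1009691447 / 57760857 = 17.48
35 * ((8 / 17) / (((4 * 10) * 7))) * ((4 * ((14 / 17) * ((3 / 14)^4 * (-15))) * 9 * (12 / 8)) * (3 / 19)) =-98415 / 7533652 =-0.01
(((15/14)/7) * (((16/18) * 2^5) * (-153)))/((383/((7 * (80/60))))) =-43520/2681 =-16.23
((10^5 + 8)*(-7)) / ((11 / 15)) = -10500840 / 11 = -954621.82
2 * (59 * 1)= 118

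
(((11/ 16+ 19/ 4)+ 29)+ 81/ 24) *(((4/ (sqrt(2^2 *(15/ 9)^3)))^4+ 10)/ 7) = 10158797/ 175000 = 58.05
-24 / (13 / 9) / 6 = -36 / 13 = -2.77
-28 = -28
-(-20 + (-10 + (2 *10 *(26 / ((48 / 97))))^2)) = -39751945 / 36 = -1104220.69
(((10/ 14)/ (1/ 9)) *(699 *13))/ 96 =136305/ 224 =608.50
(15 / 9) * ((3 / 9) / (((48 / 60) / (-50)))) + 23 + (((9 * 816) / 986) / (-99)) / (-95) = -6393923 / 545490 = -11.72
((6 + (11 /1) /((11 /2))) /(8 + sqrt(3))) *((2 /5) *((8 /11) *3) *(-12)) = -36864 /3355 + 4608 *sqrt(3) /3355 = -8.61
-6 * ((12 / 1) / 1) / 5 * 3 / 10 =-108 / 25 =-4.32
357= 357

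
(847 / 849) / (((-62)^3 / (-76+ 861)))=-664895 / 202340472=-0.00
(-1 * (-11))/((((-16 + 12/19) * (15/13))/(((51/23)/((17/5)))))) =-2717/6716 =-0.40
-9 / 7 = -1.29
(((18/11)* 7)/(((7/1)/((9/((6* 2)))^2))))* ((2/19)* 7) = 567/836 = 0.68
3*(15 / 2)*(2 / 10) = 4.50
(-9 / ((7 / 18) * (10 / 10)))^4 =286858.62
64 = 64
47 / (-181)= -47 / 181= -0.26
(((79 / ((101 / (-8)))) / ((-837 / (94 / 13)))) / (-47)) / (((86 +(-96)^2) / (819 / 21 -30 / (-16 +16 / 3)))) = -17617 / 3407573754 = -0.00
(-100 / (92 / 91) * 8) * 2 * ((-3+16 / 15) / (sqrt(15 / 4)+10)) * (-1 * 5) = -1206400 / 759+60320 * sqrt(15) / 759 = -1281.66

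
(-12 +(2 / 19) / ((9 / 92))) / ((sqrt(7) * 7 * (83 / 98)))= -3736 * sqrt(7) / 14193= -0.70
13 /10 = 1.30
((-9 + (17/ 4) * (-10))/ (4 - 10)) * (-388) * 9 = -29973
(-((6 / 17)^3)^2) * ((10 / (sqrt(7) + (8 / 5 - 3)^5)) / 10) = 75937500000 * sqrt(7) / 861372780445051 + 58344300000 / 123053254349293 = 0.00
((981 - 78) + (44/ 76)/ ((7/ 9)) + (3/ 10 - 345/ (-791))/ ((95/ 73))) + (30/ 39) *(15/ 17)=150291892659/ 166070450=904.99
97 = 97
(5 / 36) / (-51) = -5 / 1836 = -0.00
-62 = -62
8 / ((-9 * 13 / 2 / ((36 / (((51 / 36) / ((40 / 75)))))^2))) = -2359296 / 93925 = -25.12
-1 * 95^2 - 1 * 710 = -9735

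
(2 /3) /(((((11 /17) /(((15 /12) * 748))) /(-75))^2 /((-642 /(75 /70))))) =-4691792175000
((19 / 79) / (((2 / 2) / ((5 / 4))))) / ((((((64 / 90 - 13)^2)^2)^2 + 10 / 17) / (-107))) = -2905737743126953125 / 46982600878444992857662292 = -0.00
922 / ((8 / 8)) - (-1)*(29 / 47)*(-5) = 43189 / 47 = 918.91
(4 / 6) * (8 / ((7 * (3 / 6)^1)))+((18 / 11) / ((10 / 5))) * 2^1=730 / 231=3.16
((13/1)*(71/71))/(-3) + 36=95/3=31.67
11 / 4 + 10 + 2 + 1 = 63 / 4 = 15.75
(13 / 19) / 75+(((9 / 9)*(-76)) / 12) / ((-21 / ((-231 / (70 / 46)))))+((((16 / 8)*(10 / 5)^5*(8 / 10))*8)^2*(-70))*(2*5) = -1171469563774 / 9975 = -117440557.77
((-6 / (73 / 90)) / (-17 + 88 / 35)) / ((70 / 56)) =5040 / 12337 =0.41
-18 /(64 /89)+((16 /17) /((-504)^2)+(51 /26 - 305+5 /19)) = -174821393983 /533306592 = -327.81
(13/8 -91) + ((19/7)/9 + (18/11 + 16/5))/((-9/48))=-9711209/83160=-116.78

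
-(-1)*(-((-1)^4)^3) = -1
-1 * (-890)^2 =-792100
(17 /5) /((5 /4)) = 2.72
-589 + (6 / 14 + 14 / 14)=-4113 / 7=-587.57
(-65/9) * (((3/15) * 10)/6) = -65/27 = -2.41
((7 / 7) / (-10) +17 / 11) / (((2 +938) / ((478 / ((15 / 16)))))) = 50668 / 64625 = 0.78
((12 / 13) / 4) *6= 18 / 13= 1.38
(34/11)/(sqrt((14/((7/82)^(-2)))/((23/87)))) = 1394 * sqrt(28014)/46893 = 4.98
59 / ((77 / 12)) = 708 / 77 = 9.19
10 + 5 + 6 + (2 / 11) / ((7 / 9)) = 1635 / 77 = 21.23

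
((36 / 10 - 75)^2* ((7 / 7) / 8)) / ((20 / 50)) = 1593.11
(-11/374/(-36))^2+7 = 10487233/1498176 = 7.00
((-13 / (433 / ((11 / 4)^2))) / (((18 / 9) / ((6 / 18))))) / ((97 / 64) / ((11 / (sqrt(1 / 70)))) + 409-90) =-544017393920 / 4585998140809389 + 3356782 * sqrt(70) / 4585998140809389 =-0.00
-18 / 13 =-1.38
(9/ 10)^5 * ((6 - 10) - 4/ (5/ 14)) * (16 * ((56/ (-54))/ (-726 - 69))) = -0.19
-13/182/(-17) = 1/238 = 0.00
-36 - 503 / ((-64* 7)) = -15625 / 448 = -34.88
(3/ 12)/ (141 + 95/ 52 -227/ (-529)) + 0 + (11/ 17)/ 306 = 79121711/ 20499453774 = 0.00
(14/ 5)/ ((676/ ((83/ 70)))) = 83/ 16900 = 0.00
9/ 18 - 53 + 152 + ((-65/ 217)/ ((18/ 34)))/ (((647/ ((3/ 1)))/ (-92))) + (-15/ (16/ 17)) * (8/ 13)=492437282/ 5475561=89.93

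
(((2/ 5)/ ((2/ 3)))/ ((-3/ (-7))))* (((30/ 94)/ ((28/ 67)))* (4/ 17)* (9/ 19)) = 1809/ 15181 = 0.12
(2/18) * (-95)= -95/9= -10.56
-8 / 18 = -4 / 9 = -0.44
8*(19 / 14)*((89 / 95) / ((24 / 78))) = 1157 / 35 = 33.06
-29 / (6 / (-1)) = 29 / 6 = 4.83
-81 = -81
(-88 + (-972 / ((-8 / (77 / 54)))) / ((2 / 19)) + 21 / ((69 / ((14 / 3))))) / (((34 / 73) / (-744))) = -2490836.64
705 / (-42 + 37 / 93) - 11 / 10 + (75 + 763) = 31724011 / 38690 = 819.95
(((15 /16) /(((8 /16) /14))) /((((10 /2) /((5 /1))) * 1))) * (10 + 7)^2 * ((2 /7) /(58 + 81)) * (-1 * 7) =-30345 /278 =-109.15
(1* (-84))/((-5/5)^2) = -84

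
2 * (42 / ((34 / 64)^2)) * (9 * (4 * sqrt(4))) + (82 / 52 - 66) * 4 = 79542826 / 3757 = 21171.90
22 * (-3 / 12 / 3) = -11 / 6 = -1.83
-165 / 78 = -55 / 26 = -2.12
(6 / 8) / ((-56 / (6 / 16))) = -9 / 1792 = -0.01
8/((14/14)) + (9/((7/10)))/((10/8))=128/7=18.29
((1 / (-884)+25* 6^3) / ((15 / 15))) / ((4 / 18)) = 42962391 / 1768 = 24299.99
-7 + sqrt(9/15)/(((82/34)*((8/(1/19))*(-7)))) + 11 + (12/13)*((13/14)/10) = 143/35 - 17*sqrt(15)/218120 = 4.09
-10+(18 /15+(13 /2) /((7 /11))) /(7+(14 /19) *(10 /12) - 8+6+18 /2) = -31621 /3430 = -9.22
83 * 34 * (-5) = -14110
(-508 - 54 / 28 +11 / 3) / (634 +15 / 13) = -276419 / 346794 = -0.80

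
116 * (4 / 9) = 464 / 9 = 51.56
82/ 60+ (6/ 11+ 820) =271231/ 330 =821.91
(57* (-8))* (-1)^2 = -456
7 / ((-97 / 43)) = -301 / 97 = -3.10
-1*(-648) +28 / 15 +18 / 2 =9883 / 15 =658.87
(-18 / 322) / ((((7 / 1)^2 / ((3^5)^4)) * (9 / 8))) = -27894275208 / 7889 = -3535844.24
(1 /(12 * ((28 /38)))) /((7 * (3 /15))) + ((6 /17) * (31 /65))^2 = 156682271 /1435925400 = 0.11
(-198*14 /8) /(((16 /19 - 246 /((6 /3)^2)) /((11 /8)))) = 7.85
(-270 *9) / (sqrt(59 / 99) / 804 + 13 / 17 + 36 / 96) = -204882181455600 / 96092700271 + 6775500960 *sqrt(649) / 96092700271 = -2130.33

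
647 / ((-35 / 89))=-57583 / 35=-1645.23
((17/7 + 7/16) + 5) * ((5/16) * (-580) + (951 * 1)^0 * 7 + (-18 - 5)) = -695109/448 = -1551.58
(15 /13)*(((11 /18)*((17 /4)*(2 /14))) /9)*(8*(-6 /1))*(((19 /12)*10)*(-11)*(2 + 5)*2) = 1954150 /351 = 5567.38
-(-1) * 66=66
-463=-463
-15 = -15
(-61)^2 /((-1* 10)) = -3721 /10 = -372.10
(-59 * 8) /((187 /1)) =-472 /187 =-2.52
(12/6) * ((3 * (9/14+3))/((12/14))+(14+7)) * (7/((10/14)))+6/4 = 663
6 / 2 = 3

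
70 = 70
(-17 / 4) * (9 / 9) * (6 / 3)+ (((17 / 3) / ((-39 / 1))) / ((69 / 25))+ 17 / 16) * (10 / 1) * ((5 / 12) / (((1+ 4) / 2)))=-2641579 / 387504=-6.82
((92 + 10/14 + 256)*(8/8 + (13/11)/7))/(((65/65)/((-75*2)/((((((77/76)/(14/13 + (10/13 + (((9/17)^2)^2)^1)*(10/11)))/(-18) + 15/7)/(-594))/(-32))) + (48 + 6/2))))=-132359216977465511199030/240600280238857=-550120793.07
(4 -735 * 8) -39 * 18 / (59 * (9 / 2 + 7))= -7975136 / 1357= -5877.03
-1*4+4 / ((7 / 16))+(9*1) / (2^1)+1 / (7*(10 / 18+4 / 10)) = 5895 / 602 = 9.79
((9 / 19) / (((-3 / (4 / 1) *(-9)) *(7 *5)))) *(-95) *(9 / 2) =-6 / 7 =-0.86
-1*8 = -8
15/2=7.50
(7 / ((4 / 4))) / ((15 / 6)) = 14 / 5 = 2.80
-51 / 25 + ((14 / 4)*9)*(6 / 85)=78 / 425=0.18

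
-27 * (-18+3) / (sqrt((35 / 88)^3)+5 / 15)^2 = 2651253060487680 / 87377586409- 91807362662400 * sqrt(770) / 87377586409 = 1186.83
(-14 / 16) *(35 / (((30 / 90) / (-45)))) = 33075 / 8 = 4134.38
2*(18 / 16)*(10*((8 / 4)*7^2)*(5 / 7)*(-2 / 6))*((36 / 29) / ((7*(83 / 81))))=-218700 / 2407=-90.86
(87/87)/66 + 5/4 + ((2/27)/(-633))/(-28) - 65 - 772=-4399331621/5264028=-835.73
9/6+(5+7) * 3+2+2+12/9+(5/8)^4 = 528211/12288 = 42.99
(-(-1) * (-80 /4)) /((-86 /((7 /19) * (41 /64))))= 1435 /26144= 0.05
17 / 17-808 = -807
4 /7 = 0.57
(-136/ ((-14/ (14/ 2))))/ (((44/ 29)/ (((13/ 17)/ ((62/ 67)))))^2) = 638017081/ 31628432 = 20.17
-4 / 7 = -0.57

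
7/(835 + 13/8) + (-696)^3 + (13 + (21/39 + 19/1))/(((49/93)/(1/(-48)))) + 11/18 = -68996842153036783/204645168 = -337153536.67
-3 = -3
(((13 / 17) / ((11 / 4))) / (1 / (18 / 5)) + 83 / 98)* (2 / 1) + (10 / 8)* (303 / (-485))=2.92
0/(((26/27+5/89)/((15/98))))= 0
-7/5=-1.40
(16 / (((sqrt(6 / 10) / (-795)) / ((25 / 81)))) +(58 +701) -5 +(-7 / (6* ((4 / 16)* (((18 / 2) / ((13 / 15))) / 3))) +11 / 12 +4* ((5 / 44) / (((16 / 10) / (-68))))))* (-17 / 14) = -74144599 / 83160 +901000* sqrt(15) / 567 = 5262.83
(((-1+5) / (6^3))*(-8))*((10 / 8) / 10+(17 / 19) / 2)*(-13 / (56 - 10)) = 377 / 15732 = 0.02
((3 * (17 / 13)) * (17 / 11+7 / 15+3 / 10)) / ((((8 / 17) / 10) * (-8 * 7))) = -31501 / 9152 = -3.44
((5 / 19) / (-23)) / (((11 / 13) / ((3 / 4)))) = -195 / 19228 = -0.01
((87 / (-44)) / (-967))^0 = 1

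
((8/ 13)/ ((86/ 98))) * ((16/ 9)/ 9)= 6272/ 45279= 0.14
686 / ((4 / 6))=1029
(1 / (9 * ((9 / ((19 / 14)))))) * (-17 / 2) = -0.14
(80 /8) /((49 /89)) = 890 /49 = 18.16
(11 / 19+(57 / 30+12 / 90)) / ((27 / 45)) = 1489 / 342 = 4.35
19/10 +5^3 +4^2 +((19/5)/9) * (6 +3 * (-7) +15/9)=37063/270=137.27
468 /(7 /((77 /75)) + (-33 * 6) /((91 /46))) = -5.02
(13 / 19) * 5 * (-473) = -30745 / 19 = -1618.16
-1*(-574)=574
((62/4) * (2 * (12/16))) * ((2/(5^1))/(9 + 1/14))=651/635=1.03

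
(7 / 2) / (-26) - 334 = -17375 / 52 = -334.13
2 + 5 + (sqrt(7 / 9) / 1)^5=49* sqrt(7) / 243 + 7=7.53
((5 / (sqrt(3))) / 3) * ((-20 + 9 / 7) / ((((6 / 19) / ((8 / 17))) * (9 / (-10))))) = 497800 * sqrt(3) / 28917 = 29.82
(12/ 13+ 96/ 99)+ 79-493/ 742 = 25538129/ 318318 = 80.23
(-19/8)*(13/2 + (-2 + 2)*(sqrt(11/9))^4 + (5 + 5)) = -627/16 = -39.19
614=614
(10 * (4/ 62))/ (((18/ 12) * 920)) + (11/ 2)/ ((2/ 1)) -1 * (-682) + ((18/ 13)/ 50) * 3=1904316637/ 2780700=684.83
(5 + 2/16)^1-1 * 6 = -7/8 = -0.88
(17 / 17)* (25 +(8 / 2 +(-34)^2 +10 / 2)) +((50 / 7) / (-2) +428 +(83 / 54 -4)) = 609323 / 378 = 1611.97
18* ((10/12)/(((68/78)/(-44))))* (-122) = 92361.18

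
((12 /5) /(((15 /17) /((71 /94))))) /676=1207 /397150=0.00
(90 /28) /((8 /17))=765 /112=6.83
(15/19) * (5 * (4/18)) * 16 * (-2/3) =-1600/171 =-9.36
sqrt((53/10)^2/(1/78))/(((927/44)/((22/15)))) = 25652*sqrt(78)/69525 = 3.26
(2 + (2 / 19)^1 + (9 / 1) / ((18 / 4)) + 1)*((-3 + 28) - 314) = -28033 / 19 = -1475.42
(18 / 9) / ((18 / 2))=2 / 9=0.22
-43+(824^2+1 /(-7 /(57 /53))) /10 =251740509 /3710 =67854.58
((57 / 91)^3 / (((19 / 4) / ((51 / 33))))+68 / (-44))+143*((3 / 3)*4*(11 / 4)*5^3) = 1629867728714 / 8289281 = 196623.53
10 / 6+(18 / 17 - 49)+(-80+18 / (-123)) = -264346 / 2091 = -126.42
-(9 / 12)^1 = -3 / 4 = -0.75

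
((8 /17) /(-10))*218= -872 /85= -10.26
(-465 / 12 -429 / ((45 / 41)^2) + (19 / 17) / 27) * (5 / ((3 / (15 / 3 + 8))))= -26177333 / 3060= -8554.68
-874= -874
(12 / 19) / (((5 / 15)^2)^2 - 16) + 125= 3074653 / 24605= 124.96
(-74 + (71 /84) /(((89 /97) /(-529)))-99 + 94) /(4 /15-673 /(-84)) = -18265 /267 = -68.41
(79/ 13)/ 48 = 79/ 624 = 0.13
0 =0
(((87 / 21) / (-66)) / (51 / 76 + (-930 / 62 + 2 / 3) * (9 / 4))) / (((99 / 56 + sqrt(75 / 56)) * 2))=551 / 560100 - 551 * sqrt(42) / 5544990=0.00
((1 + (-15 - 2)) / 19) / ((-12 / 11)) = 44 / 57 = 0.77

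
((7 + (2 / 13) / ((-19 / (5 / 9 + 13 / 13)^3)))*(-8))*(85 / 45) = -170673608 / 1620567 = -105.32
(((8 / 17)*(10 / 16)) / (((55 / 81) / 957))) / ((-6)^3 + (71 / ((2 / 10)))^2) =7047 / 2138753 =0.00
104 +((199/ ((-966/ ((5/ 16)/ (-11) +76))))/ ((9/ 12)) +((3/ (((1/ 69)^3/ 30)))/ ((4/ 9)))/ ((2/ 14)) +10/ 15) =19792480276589/ 42504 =465661591.30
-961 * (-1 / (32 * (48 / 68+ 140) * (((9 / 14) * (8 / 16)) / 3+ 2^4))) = 114359 / 8630336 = 0.01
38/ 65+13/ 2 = 921/ 130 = 7.08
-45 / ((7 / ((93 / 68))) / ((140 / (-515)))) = 2.39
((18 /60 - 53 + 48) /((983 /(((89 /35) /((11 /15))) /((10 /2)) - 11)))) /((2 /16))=745984 /1892275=0.39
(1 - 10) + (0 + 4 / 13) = -113 / 13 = -8.69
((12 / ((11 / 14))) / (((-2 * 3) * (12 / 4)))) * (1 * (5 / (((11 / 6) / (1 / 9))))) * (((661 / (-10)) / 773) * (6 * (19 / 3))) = 703304 / 841797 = 0.84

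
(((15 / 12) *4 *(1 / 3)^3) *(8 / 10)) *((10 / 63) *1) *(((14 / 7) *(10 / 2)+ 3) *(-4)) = -2080 / 1701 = -1.22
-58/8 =-29/4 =-7.25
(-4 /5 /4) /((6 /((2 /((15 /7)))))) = -7 /225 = -0.03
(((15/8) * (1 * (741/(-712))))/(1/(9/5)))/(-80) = 20007/455680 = 0.04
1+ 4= 5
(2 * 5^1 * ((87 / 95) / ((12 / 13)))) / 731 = 0.01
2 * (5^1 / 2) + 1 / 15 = 76 / 15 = 5.07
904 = 904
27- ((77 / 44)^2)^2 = 17.62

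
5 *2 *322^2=1036840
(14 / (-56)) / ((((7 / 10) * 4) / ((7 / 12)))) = -5 / 96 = -0.05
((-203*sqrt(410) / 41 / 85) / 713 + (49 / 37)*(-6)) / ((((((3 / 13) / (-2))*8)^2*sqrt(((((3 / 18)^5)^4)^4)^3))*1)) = -824179084295877946839701929477827501764520953028101538365996889745677703621606488109425931321344 / 37 - 569076034394772868055984665591833275027883515186070109824140709586301271548252098932698857340928*sqrt(410) / 2484805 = -22279747736774516134595350000000000000000000000000000000000000000000000000000000000000000000000.00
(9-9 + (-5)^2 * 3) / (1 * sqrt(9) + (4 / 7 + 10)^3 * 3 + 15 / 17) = 145775 / 6896354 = 0.02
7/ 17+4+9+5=18.41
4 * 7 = 28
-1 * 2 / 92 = -0.02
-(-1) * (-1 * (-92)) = 92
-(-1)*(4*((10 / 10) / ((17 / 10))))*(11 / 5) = 88 / 17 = 5.18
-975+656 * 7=3617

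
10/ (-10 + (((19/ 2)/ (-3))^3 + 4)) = -0.26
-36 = -36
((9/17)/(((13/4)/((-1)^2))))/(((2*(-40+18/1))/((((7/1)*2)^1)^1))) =-126/2431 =-0.05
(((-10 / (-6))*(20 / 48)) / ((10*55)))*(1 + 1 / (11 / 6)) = 17 / 8712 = 0.00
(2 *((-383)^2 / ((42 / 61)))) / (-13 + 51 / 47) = -420557363 / 11760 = -35761.68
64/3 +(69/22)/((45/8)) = 1204/55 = 21.89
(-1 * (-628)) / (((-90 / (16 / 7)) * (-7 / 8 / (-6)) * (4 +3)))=-80384 / 5145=-15.62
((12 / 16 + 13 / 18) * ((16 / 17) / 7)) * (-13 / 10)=-1378 / 5355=-0.26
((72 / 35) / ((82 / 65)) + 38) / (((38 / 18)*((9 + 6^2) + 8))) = 102366 / 289009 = 0.35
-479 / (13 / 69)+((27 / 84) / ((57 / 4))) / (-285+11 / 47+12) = -56353939893 / 22165780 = -2542.38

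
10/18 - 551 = -4954/9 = -550.44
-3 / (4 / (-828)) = 621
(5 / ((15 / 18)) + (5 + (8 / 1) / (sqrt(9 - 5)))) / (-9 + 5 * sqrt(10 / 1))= 135 / 169 + 75 * sqrt(10) / 169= 2.20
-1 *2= -2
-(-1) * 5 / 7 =5 / 7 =0.71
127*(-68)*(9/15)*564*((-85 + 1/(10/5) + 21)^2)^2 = -237578914405737/5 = -47515782881147.40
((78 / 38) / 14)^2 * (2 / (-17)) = -0.00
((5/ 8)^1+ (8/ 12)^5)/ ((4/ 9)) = 1471/ 864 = 1.70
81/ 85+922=78451/ 85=922.95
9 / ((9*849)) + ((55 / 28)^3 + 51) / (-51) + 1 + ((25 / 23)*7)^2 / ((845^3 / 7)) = -119270330761769861 / 808996218380016576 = -0.15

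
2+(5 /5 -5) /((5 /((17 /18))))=56 /45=1.24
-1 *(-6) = 6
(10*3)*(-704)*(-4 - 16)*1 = 422400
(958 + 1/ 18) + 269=22087/ 18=1227.06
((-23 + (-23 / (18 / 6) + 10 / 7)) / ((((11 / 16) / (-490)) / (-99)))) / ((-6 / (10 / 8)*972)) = 107450 / 243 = 442.18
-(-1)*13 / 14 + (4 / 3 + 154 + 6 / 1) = 162.26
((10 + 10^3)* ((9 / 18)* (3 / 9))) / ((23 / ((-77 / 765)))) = -7777 / 10557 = -0.74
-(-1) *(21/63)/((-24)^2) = 1/1728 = 0.00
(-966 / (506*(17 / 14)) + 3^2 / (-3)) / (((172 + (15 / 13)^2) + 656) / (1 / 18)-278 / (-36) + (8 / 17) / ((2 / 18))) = -0.00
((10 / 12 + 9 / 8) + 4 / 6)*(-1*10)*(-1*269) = 28245 / 4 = 7061.25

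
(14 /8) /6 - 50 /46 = -439 /552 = -0.80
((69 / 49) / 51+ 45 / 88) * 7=3.77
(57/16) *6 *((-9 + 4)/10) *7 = -1197/16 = -74.81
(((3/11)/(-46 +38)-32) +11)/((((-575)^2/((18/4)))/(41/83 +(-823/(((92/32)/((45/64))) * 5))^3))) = 112377861014517819/6017414306816000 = 18.68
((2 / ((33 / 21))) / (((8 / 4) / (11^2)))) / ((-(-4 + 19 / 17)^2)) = -3179 / 343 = -9.27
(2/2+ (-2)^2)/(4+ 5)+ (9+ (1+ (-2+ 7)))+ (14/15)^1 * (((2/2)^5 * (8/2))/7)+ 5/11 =8189/495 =16.54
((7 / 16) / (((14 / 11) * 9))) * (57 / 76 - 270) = -3949 / 384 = -10.28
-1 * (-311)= 311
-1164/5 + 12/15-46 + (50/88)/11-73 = -169859/484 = -350.95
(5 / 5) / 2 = 1 / 2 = 0.50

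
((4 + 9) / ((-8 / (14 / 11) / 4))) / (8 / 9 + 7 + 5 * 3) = -0.36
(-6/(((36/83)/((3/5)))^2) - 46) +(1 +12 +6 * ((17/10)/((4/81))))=97241/600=162.07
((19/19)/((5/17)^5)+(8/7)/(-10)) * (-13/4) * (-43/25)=5554502941/2187500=2539.20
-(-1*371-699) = 1070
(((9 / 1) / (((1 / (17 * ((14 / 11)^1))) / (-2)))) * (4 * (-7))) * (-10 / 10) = -119952 / 11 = -10904.73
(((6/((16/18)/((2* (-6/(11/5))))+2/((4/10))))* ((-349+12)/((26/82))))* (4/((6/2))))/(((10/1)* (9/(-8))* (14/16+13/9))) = 95503104/1417663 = 67.37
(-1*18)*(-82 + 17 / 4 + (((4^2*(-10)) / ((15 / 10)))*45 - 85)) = 178659 / 2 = 89329.50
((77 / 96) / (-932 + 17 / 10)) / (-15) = 11 / 191376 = 0.00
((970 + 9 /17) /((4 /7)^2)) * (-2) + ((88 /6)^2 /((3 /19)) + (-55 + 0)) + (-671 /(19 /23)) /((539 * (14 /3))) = -110976029945 /23930424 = -4637.45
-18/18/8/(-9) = 1/72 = 0.01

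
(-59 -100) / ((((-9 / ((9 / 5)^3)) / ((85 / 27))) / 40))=64872 / 5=12974.40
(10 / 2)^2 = 25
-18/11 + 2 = 4/11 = 0.36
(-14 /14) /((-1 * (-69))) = -1 /69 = -0.01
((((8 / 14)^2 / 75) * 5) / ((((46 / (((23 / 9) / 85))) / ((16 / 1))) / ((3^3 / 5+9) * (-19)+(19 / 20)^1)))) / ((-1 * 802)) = 12464 / 161051625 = 0.00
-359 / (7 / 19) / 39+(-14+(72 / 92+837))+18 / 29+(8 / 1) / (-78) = 48516046 / 60697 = 799.32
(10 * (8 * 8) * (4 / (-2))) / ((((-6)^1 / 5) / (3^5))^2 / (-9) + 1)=-1889568000 / 1476221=-1280.00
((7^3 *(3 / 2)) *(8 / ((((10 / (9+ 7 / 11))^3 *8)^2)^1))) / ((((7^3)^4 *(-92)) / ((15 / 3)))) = -66493083387 / 328848831304424200000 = -0.00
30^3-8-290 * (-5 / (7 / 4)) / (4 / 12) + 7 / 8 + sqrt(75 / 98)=5 * sqrt(6) / 14 + 1650801 / 56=29479.46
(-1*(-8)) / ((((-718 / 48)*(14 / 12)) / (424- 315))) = -125568 / 2513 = -49.97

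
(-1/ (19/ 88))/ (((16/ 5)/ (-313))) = 17215/ 38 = 453.03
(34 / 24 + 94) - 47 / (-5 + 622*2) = 472697 / 4956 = 95.38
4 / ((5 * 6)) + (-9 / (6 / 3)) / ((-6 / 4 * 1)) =47 / 15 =3.13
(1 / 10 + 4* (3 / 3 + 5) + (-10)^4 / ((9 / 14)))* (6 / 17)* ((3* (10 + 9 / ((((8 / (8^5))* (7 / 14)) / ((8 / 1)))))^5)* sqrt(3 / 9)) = 100103526392779491218128751613450656* sqrt(3) / 255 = 679938798937671136879556900000000.00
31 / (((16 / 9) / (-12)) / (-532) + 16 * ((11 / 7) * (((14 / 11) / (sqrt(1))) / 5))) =17955 / 3707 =4.84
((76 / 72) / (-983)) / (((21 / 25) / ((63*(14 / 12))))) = -3325 / 35388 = -0.09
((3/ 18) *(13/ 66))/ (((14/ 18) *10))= 13/ 3080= 0.00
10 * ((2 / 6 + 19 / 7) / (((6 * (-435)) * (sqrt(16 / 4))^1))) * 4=-128 / 5481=-0.02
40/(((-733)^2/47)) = 1880/537289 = 0.00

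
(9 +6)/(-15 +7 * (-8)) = -15/71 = -0.21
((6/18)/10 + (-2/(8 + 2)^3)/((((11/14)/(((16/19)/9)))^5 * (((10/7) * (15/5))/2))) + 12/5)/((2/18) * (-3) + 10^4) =214870525956697098941/883000132518857945748750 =0.00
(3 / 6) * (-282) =-141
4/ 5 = 0.80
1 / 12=0.08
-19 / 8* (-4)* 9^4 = 124659 / 2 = 62329.50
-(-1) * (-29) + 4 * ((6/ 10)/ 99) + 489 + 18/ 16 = 608717/ 1320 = 461.15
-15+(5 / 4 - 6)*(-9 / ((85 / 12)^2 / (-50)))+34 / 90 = -744202 / 13005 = -57.22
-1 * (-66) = 66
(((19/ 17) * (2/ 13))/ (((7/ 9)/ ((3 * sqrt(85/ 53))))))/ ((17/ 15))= 15390 * sqrt(4505)/ 1393847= 0.74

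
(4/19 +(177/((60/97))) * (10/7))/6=108793/1596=68.17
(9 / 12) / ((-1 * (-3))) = 1 / 4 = 0.25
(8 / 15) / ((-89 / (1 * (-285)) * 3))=152 / 267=0.57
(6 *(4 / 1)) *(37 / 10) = 444 / 5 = 88.80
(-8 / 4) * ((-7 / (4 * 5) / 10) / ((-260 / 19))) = -133 / 26000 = -0.01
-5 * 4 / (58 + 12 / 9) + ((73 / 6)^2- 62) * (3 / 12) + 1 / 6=273449 / 12816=21.34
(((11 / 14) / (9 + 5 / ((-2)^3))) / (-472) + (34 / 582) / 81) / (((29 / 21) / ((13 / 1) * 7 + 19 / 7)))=223542824 / 6304920363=0.04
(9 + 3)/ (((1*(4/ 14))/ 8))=336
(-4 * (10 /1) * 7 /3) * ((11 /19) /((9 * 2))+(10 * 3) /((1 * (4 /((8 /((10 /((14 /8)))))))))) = -504280 /513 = -983.00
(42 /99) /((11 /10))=140 /363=0.39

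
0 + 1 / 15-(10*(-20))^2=-599999 / 15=-39999.93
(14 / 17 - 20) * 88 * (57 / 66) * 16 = -396416 / 17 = -23318.59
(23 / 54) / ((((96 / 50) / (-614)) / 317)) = -43177.80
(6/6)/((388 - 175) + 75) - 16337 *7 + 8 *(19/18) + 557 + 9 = -10923317/96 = -113784.55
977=977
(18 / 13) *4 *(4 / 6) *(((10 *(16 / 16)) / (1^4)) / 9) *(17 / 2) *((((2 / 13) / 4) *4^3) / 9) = 43520 / 4563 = 9.54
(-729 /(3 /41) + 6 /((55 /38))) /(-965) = 10.32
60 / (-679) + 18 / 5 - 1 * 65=-208753 / 3395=-61.49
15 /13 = 1.15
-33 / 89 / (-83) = 33 / 7387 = 0.00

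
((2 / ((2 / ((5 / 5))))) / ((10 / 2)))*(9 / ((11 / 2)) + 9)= 117 / 55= 2.13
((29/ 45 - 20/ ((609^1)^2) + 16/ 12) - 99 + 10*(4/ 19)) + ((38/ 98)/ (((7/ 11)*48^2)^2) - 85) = -183209902027458931/ 1018302267064320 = -179.92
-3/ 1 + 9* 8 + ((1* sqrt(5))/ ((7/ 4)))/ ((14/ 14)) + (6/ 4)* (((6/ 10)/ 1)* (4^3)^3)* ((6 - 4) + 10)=2831225.48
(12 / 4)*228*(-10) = -6840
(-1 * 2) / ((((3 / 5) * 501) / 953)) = -9530 / 1503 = -6.34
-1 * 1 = -1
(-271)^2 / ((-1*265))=-73441 / 265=-277.14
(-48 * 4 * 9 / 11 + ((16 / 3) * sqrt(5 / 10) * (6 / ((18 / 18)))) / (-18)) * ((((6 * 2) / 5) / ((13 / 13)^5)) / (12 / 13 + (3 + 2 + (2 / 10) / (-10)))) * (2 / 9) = -199680 / 14069 - 8320 * sqrt(2) / 103599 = -14.31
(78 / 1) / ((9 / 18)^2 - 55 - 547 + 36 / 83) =-25896 / 199637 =-0.13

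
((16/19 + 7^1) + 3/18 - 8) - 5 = -569/114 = -4.99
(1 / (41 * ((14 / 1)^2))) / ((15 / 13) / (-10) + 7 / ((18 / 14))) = 117 / 5010446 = 0.00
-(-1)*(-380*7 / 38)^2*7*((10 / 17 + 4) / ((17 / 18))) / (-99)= -5350800 / 3179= -1683.17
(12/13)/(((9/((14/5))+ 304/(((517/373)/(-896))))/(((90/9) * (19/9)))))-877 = -48649189217429/55472273337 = -877.00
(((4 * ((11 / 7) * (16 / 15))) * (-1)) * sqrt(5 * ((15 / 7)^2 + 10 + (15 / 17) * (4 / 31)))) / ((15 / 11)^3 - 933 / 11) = 0.70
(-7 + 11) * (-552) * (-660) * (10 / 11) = 1324800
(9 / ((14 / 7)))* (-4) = -18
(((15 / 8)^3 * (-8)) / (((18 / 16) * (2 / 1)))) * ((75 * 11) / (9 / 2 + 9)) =-34375 / 24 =-1432.29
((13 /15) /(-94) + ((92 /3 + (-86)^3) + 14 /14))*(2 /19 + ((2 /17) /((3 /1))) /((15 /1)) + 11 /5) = -2005531037669 /1366290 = -1467866.29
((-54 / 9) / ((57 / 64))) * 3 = -384 / 19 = -20.21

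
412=412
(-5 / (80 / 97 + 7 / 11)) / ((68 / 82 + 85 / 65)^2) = -1515614815 / 2022523439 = -0.75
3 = 3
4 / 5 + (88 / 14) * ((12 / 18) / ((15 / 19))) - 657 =-205031 / 315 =-650.89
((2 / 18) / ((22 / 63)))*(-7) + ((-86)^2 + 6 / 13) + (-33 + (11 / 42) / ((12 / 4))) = 66318146 / 9009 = 7361.32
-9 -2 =-11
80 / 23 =3.48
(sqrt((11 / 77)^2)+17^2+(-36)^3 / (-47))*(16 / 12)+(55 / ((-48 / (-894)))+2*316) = 26573777 / 7896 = 3365.47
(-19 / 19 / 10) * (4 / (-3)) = 2 / 15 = 0.13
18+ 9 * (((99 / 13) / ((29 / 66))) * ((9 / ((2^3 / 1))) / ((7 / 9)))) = 2571651 / 10556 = 243.62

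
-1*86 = -86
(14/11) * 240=3360/11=305.45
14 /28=1 /2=0.50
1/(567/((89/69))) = 0.00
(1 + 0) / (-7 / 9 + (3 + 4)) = 9 / 56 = 0.16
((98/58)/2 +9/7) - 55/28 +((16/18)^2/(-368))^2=468566807/2818264428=0.17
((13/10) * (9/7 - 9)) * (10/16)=-351/56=-6.27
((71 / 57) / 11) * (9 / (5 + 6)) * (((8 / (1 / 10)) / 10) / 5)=1704 / 11495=0.15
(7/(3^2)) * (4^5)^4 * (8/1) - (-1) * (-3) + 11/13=800444465020676/117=6841405683937.40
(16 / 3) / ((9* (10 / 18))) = 16 / 15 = 1.07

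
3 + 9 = 12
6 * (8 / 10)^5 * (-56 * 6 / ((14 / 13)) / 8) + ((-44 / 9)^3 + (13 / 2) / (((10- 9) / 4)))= -381648814 / 2278125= -167.53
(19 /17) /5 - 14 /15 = -181 /255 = -0.71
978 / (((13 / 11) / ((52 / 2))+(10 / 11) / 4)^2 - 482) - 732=-734.03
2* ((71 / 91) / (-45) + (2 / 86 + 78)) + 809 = 169924109 / 176085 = 965.01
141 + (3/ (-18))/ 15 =12689/ 90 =140.99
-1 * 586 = -586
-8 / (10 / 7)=-5.60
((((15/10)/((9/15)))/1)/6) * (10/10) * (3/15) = 1/12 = 0.08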